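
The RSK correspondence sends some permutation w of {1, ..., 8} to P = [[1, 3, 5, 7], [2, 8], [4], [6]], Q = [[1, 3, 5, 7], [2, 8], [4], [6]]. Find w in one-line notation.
Reverse the RSK construction: for i from n down to 1, find the cell of Q containing i, remove the entry at that cell from P, and reverse-bump it up through P; the value ejected from row 1 is w(i).

Step i=8: Q has 8 at row 2, column 2; remove 8 from row 2 of P and reverse-bump: 8 enters row 1 and ejects 7. So w(8) = 7. P is now [[1, 3, 5, 8], [2], [4], [6]].
Step i=7: Q has 7 at row 1, column 4; remove that cell from P, ejecting 8. So w(7) = 8. P is now [[1, 3, 5], [2], [4], [6]].
Step i=6: Q has 6 at row 4, column 1; remove 6 from row 4 of P and reverse-bump: 6 enters row 3 and ejects 4; 4 enters row 2 and ejects 2; 2 enters row 1 and ejects 1. So w(6) = 1. P is now [[2, 3, 5], [4], [6]].
Step i=5: Q has 5 at row 1, column 3; remove that cell from P, ejecting 5. So w(5) = 5. P is now [[2, 3], [4], [6]].
Step i=4: Q has 4 at row 3, column 1; remove 6 from row 3 of P and reverse-bump: 6 enters row 2 and ejects 4; 4 enters row 1 and ejects 3. So w(4) = 3. P is now [[2, 4], [6]].
Step i=3: Q has 3 at row 1, column 2; remove that cell from P, ejecting 4. So w(3) = 4. P is now [[2], [6]].
Step i=2: Q has 2 at row 2, column 1; remove 6 from row 2 of P and reverse-bump: 6 enters row 1 and ejects 2. So w(2) = 2. P is now [[6]].
Step i=1: Q has 1 at row 1, column 1; remove that cell from P, ejecting 6. So w(1) = 6. P is now [].

So w = 6 2 4 3 5 1 8 7.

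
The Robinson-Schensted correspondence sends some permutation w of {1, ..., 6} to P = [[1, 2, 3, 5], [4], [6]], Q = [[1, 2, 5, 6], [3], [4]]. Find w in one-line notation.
1 6 4 2 3 5

Reverse RSK: for i = n, n-1, ..., 1, locate i in Q, remove the corresponding corner cell from P, and reverse-bump its entry up through P; the value ejected from row 1 is w(i).

So w = 1 6 4 2 3 5.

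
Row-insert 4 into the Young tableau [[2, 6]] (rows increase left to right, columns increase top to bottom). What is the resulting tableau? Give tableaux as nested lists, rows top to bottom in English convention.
In row 1, 4 replaces 6 (the leftmost entry greater than 4); 6 is bumped to row 2. 6 starts a new row 2. The new tableau is [[2, 4], [6]].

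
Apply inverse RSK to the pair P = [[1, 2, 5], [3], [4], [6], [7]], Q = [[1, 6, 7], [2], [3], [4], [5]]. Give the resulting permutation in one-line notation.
7 6 4 3 1 2 5

Reverse the RSK construction: for i from n down to 1, find the cell of Q containing i, remove the entry at that cell from P, and reverse-bump it up through P; the value ejected from row 1 is w(i).

Step i=7: Q has 7 at row 1, column 3; remove that cell from P, ejecting 5. So w(7) = 5. P is now [[1, 2], [3], [4], [6], [7]].
Step i=6: Q has 6 at row 1, column 2; remove that cell from P, ejecting 2. So w(6) = 2. P is now [[1], [3], [4], [6], [7]].
Step i=5: Q has 5 at row 5, column 1; remove 7 from row 5 of P and reverse-bump: 7 enters row 4 and ejects 6; 6 enters row 3 and ejects 4; 4 enters row 2 and ejects 3; 3 enters row 1 and ejects 1. So w(5) = 1. P is now [[3], [4], [6], [7]].
Step i=4: Q has 4 at row 4, column 1; remove 7 from row 4 of P and reverse-bump: 7 enters row 3 and ejects 6; 6 enters row 2 and ejects 4; 4 enters row 1 and ejects 3. So w(4) = 3. P is now [[4], [6], [7]].
Step i=3: Q has 3 at row 3, column 1; remove 7 from row 3 of P and reverse-bump: 7 enters row 2 and ejects 6; 6 enters row 1 and ejects 4. So w(3) = 4. P is now [[6], [7]].
Step i=2: Q has 2 at row 2, column 1; remove 7 from row 2 of P and reverse-bump: 7 enters row 1 and ejects 6. So w(2) = 6. P is now [[7]].
Step i=1: Q has 1 at row 1, column 1; remove that cell from P, ejecting 7. So w(1) = 7. P is now [].

So w = 7 6 4 3 1 2 5.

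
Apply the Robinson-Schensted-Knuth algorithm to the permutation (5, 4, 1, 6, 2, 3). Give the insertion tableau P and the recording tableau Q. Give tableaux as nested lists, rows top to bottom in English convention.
Insert each entry of the permutation into P by Schensted row insertion, recording in Q the position of each new cell.

Insert 5: appended to row 1. P = [[5]].
Insert 4: 4 bumps 5 from row 1; 5 starts row 2. P = [[4], [5]].
Insert 1: 1 bumps 4 from row 1; 4 bumps 5 from row 2; 5 starts row 3. P = [[1], [4], [5]].
Insert 6: appended to row 1. P = [[1, 6], [4], [5]].
Insert 2: 2 bumps 6 from row 1; 6 appends to row 2. P = [[1, 2], [4, 6], [5]].
Insert 3: appended to row 1. P = [[1, 2, 3], [4, 6], [5]].

So P = [[1, 2, 3], [4, 6], [5]], Q = [[1, 4, 6], [2, 5], [3]].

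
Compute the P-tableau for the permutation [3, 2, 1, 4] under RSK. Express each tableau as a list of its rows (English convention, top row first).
Insert 3: appended to row 1. P = [[3]].
Insert 2: 2 bumps 3 from row 1; 3 starts row 2. P = [[2], [3]].
Insert 1: 1 bumps 2 from row 1; 2 bumps 3 from row 2; 3 starts row 3. P = [[1], [2], [3]].
Insert 4: appended to row 1. P = [[1, 4], [2], [3]].

So P = [[1, 4], [2], [3]].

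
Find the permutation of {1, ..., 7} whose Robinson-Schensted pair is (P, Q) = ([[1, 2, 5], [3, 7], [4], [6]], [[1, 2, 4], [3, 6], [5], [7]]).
Reverse the RSK construction: for i from n down to 1, find the cell of Q containing i, remove the entry at that cell from P, and reverse-bump it up through P; the value ejected from row 1 is w(i).

Step i=7: Q has 7 at row 4, column 1; remove 6 from row 4 of P and reverse-bump: 6 enters row 3 and ejects 4; 4 enters row 2 and ejects 3; 3 enters row 1 and ejects 2. So w(7) = 2. P is now [[1, 3, 5], [4, 7], [6]].
Step i=6: Q has 6 at row 2, column 2; remove 7 from row 2 of P and reverse-bump: 7 enters row 1 and ejects 5. So w(6) = 5. P is now [[1, 3, 7], [4], [6]].
Step i=5: Q has 5 at row 3, column 1; remove 6 from row 3 of P and reverse-bump: 6 enters row 2 and ejects 4; 4 enters row 1 and ejects 3. So w(5) = 3. P is now [[1, 4, 7], [6]].
Step i=4: Q has 4 at row 1, column 3; remove that cell from P, ejecting 7. So w(4) = 7. P is now [[1, 4], [6]].
Step i=3: Q has 3 at row 2, column 1; remove 6 from row 2 of P and reverse-bump: 6 enters row 1 and ejects 4. So w(3) = 4. P is now [[1, 6]].
Step i=2: Q has 2 at row 1, column 2; remove that cell from P, ejecting 6. So w(2) = 6. P is now [[1]].
Step i=1: Q has 1 at row 1, column 1; remove that cell from P, ejecting 1. So w(1) = 1. P is now [].

So w = 1 6 4 7 3 5 2.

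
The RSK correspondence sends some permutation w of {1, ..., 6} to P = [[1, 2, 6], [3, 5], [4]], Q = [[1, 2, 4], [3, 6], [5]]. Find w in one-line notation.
4 5 3 6 1 2

Reverse the RSK construction: for i from n down to 1, find the cell of Q containing i, remove the entry at that cell from P, and reverse-bump it up through P; the value ejected from row 1 is w(i).

Step i=6: Q has 6 at row 2, column 2; remove 5 from row 2 of P and reverse-bump: 5 enters row 1 and ejects 2. So w(6) = 2. P is now [[1, 5, 6], [3], [4]].
Step i=5: Q has 5 at row 3, column 1; remove 4 from row 3 of P and reverse-bump: 4 enters row 2 and ejects 3; 3 enters row 1 and ejects 1. So w(5) = 1. P is now [[3, 5, 6], [4]].
Step i=4: Q has 4 at row 1, column 3; remove that cell from P, ejecting 6. So w(4) = 6. P is now [[3, 5], [4]].
Step i=3: Q has 3 at row 2, column 1; remove 4 from row 2 of P and reverse-bump: 4 enters row 1 and ejects 3. So w(3) = 3. P is now [[4, 5]].
Step i=2: Q has 2 at row 1, column 2; remove that cell from P, ejecting 5. So w(2) = 5. P is now [[4]].
Step i=1: Q has 1 at row 1, column 1; remove that cell from P, ejecting 4. So w(1) = 4. P is now [].

So w = 4 5 3 6 1 2.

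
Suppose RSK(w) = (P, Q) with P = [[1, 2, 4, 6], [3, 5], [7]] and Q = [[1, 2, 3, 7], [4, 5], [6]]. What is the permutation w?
Reverse the RSK construction: for i from n down to 1, find the cell of Q containing i, remove the entry at that cell from P, and reverse-bump it up through P; the value ejected from row 1 is w(i).

Step i=7: Q has 7 at row 1, column 4; remove that cell from P, ejecting 6. So w(7) = 6. P is now [[1, 2, 4], [3, 5], [7]].
Step i=6: Q has 6 at row 3, column 1; remove 7 from row 3 of P and reverse-bump: 7 enters row 2 and ejects 5; 5 enters row 1 and ejects 4. So w(6) = 4. P is now [[1, 2, 5], [3, 7]].
Step i=5: Q has 5 at row 2, column 2; remove 7 from row 2 of P and reverse-bump: 7 enters row 1 and ejects 5. So w(5) = 5. P is now [[1, 2, 7], [3]].
Step i=4: Q has 4 at row 2, column 1; remove 3 from row 2 of P and reverse-bump: 3 enters row 1 and ejects 2. So w(4) = 2. P is now [[1, 3, 7]].
Step i=3: Q has 3 at row 1, column 3; remove that cell from P, ejecting 7. So w(3) = 7. P is now [[1, 3]].
Step i=2: Q has 2 at row 1, column 2; remove that cell from P, ejecting 3. So w(2) = 3. P is now [[1]].
Step i=1: Q has 1 at row 1, column 1; remove that cell from P, ejecting 1. So w(1) = 1. P is now [].

So w = 1 3 7 2 5 4 6.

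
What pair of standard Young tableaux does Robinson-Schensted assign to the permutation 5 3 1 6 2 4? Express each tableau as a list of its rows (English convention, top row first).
P = [[1, 2, 4], [3, 6], [5]], Q = [[1, 4, 6], [2, 5], [3]]

Insert each entry of the permutation into P by Schensted row insertion, recording in Q the position of each new cell.

Insert 5: appended to row 1. P = [[5]].
Insert 3: 3 bumps 5 from row 1; 5 starts row 2. P = [[3], [5]].
Insert 1: 1 bumps 3 from row 1; 3 bumps 5 from row 2; 5 starts row 3. P = [[1], [3], [5]].
Insert 6: appended to row 1. P = [[1, 6], [3], [5]].
Insert 2: 2 bumps 6 from row 1; 6 appends to row 2. P = [[1, 2], [3, 6], [5]].
Insert 4: appended to row 1. P = [[1, 2, 4], [3, 6], [5]].

So P = [[1, 2, 4], [3, 6], [5]], Q = [[1, 4, 6], [2, 5], [3]].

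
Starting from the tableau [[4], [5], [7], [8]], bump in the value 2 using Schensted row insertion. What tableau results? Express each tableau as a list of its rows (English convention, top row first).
[[2], [4], [5], [7], [8]]

In row 1, 2 replaces 4 (the leftmost entry greater than 2); 4 is bumped to row 2. In row 2, 4 replaces 5 (the leftmost entry greater than 4); 5 is bumped to row 3. In row 3, 5 replaces 7 (the leftmost entry greater than 5); 7 is bumped to row 4. In row 4, 7 replaces 8 (the leftmost entry greater than 7); 8 is bumped to row 5. 8 starts a new row 5. The new tableau is [[2], [4], [5], [7], [8]].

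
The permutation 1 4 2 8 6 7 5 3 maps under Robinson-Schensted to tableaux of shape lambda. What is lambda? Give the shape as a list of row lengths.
RSK row insertion gives P = [[1, 2, 3, 7], [4, 5], [6], [8]], which has shape [4, 2, 1, 1].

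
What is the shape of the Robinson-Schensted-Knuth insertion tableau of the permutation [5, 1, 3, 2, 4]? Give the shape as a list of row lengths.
RSK row insertion gives P = [[1, 2, 4], [3], [5]], which has shape [3, 1, 1].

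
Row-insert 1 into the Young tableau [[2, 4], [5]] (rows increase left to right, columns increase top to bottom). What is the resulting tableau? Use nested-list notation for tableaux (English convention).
[[1, 4], [2], [5]]

In row 1, 1 replaces 2 (the leftmost entry greater than 1); 2 is bumped to row 2. In row 2, 2 replaces 5 (the leftmost entry greater than 2); 5 is bumped to row 3. 5 starts a new row 3. The new tableau is [[1, 4], [2], [5]].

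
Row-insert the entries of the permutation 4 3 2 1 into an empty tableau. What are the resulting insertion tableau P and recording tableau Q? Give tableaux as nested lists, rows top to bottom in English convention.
Insert each entry of the permutation into P by Schensted row insertion, recording in Q the position of each new cell.

Insert 4: appended to row 1. P = [[4]].
Insert 3: 3 bumps 4 from row 1; 4 starts row 2. P = [[3], [4]].
Insert 2: 2 bumps 3 from row 1; 3 bumps 4 from row 2; 4 starts row 3. P = [[2], [3], [4]].
Insert 1: 1 bumps 2 from row 1; 2 bumps 3 from row 2; 3 bumps 4 from row 3; 4 starts row 4. P = [[1], [2], [3], [4]].

So P = [[1], [2], [3], [4]], Q = [[1], [2], [3], [4]].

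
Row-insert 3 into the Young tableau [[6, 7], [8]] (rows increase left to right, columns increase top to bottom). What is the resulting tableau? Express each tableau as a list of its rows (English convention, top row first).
[[3, 7], [6], [8]]

In row 1, 3 replaces 6 (the leftmost entry greater than 3); 6 is bumped to row 2. In row 2, 6 replaces 8 (the leftmost entry greater than 6); 8 is bumped to row 3. 8 starts a new row 3. The new tableau is [[3, 7], [6], [8]].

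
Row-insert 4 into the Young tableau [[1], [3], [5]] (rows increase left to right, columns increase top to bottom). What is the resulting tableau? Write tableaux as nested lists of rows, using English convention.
[[1, 4], [3], [5]]

4 is larger than every entry of row 1, so it is appended to row 1. The new tableau is [[1, 4], [3], [5]].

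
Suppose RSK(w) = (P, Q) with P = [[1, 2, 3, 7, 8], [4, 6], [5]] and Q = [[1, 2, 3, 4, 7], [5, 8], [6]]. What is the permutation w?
Reverse the RSK construction: for i from n down to 1, find the cell of Q containing i, remove the entry at that cell from P, and reverse-bump it up through P; the value ejected from row 1 is w(i).

Step i=8: Q has 8 at row 2, column 2; remove 6 from row 2 of P and reverse-bump: 6 enters row 1 and ejects 3. So w(8) = 3. P is now [[1, 2, 6, 7, 8], [4], [5]].
Step i=7: Q has 7 at row 1, column 5; remove that cell from P, ejecting 8. So w(7) = 8. P is now [[1, 2, 6, 7], [4], [5]].
Step i=6: Q has 6 at row 3, column 1; remove 5 from row 3 of P and reverse-bump: 5 enters row 2 and ejects 4; 4 enters row 1 and ejects 2. So w(6) = 2. P is now [[1, 4, 6, 7], [5]].
Step i=5: Q has 5 at row 2, column 1; remove 5 from row 2 of P and reverse-bump: 5 enters row 1 and ejects 4. So w(5) = 4. P is now [[1, 5, 6, 7]].
Step i=4: Q has 4 at row 1, column 4; remove that cell from P, ejecting 7. So w(4) = 7. P is now [[1, 5, 6]].
Step i=3: Q has 3 at row 1, column 3; remove that cell from P, ejecting 6. So w(3) = 6. P is now [[1, 5]].
Step i=2: Q has 2 at row 1, column 2; remove that cell from P, ejecting 5. So w(2) = 5. P is now [[1]].
Step i=1: Q has 1 at row 1, column 1; remove that cell from P, ejecting 1. So w(1) = 1. P is now [].

So w = 1 5 6 7 4 2 8 3.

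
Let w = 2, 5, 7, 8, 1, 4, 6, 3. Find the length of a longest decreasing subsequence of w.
3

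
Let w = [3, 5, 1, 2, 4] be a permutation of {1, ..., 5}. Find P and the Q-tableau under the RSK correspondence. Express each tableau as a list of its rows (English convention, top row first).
Insert each entry of the permutation into P by Schensted row insertion, recording in Q the position of each new cell.

Insert 3: appended to row 1. P = [[3]].
Insert 5: appended to row 1. P = [[3, 5]].
Insert 1: 1 bumps 3 from row 1; 3 starts row 2. P = [[1, 5], [3]].
Insert 2: 2 bumps 5 from row 1; 5 appends to row 2. P = [[1, 2], [3, 5]].
Insert 4: appended to row 1. P = [[1, 2, 4], [3, 5]].

So P = [[1, 2, 4], [3, 5]], Q = [[1, 2, 5], [3, 4]].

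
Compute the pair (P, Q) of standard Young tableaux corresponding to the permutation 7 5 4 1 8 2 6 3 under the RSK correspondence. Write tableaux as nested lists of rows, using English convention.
P = [[1, 2, 3], [4, 6], [5, 8], [7]], Q = [[1, 5, 7], [2, 6], [3, 8], [4]]

Insert each entry of the permutation into P by Schensted row insertion, recording in Q the position of each new cell.

Insert 7: appended to row 1. P = [[7]].
Insert 5: 5 bumps 7 from row 1; 7 starts row 2. P = [[5], [7]].
Insert 4: 4 bumps 5 from row 1; 5 bumps 7 from row 2; 7 starts row 3. P = [[4], [5], [7]].
Insert 1: 1 bumps 4 from row 1; 4 bumps 5 from row 2; 5 bumps 7 from row 3; 7 starts row 4. P = [[1], [4], [5], [7]].
Insert 8: appended to row 1. P = [[1, 8], [4], [5], [7]].
Insert 2: 2 bumps 8 from row 1; 8 appends to row 2. P = [[1, 2], [4, 8], [5], [7]].
Insert 6: appended to row 1. P = [[1, 2, 6], [4, 8], [5], [7]].
Insert 3: 3 bumps 6 from row 1; 6 bumps 8 from row 2; 8 appends to row 3. P = [[1, 2, 3], [4, 6], [5, 8], [7]].

So P = [[1, 2, 3], [4, 6], [5, 8], [7]], Q = [[1, 5, 7], [2, 6], [3, 8], [4]].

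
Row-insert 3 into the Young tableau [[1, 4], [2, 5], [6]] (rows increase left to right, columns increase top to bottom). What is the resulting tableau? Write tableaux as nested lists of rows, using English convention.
[[1, 3], [2, 4], [5], [6]]

In row 1, 3 replaces 4 (the leftmost entry greater than 3); 4 is bumped to row 2. In row 2, 4 replaces 5 (the leftmost entry greater than 4); 5 is bumped to row 3. In row 3, 5 replaces 6 (the leftmost entry greater than 5); 6 is bumped to row 4. 6 starts a new row 4. The new tableau is [[1, 3], [2, 4], [5], [6]].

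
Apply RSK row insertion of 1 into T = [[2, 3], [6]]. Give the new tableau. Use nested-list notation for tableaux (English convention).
[[1, 3], [2], [6]]

In row 1, 1 replaces 2 (the leftmost entry greater than 1); 2 is bumped to row 2. In row 2, 2 replaces 6 (the leftmost entry greater than 2); 6 is bumped to row 3. 6 starts a new row 3. The new tableau is [[1, 3], [2], [6]].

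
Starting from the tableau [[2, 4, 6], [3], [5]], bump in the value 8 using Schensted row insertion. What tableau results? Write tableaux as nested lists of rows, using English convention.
8 is larger than every entry of row 1, so it is appended to row 1. The new tableau is [[2, 4, 6, 8], [3], [5]].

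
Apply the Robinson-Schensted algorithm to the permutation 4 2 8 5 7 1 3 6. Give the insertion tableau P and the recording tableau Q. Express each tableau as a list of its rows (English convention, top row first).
P = [[1, 3, 6], [2, 5, 7], [4, 8]], Q = [[1, 3, 5], [2, 4, 8], [6, 7]]

Insert each entry of the permutation into P by Schensted row insertion, recording in Q the position of each new cell.

Insert 4: appended to row 1. P = [[4]].
Insert 2: 2 bumps 4 from row 1; 4 starts row 2. P = [[2], [4]].
Insert 8: appended to row 1. P = [[2, 8], [4]].
Insert 5: 5 bumps 8 from row 1; 8 appends to row 2. P = [[2, 5], [4, 8]].
Insert 7: appended to row 1. P = [[2, 5, 7], [4, 8]].
Insert 1: 1 bumps 2 from row 1; 2 bumps 4 from row 2; 4 starts row 3. P = [[1, 5, 7], [2, 8], [4]].
Insert 3: 3 bumps 5 from row 1; 5 bumps 8 from row 2; 8 appends to row 3. P = [[1, 3, 7], [2, 5], [4, 8]].
Insert 6: 6 bumps 7 from row 1; 7 appends to row 2. P = [[1, 3, 6], [2, 5, 7], [4, 8]].

So P = [[1, 3, 6], [2, 5, 7], [4, 8]], Q = [[1, 3, 5], [2, 4, 8], [6, 7]].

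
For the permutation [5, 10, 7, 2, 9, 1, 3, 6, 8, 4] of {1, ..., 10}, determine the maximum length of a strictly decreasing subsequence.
4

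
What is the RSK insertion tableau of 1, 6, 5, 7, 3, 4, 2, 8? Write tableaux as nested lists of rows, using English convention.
P = [[1, 2, 4, 8], [3, 7], [5], [6]]

Insert 1: appended to row 1. P = [[1]].
Insert 6: appended to row 1. P = [[1, 6]].
Insert 5: 5 bumps 6 from row 1; 6 starts row 2. P = [[1, 5], [6]].
Insert 7: appended to row 1. P = [[1, 5, 7], [6]].
Insert 3: 3 bumps 5 from row 1; 5 bumps 6 from row 2; 6 starts row 3. P = [[1, 3, 7], [5], [6]].
Insert 4: 4 bumps 7 from row 1; 7 appends to row 2. P = [[1, 3, 4], [5, 7], [6]].
Insert 2: 2 bumps 3 from row 1; 3 bumps 5 from row 2; 5 bumps 6 from row 3; 6 starts row 4. P = [[1, 2, 4], [3, 7], [5], [6]].
Insert 8: appended to row 1. P = [[1, 2, 4, 8], [3, 7], [5], [6]].

So P = [[1, 2, 4, 8], [3, 7], [5], [6]].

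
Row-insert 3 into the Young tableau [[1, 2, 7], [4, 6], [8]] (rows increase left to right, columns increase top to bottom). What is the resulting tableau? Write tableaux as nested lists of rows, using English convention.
In row 1, 3 replaces 7 (the leftmost entry greater than 3); 7 is bumped to row 2. 7 is appended to row 2. The new tableau is [[1, 2, 3], [4, 6, 7], [8]].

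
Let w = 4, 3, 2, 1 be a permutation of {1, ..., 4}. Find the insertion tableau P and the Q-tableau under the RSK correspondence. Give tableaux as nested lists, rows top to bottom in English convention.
Insert each entry of the permutation into P by Schensted row insertion, recording in Q the position of each new cell.

After inserting 4: P = [[4]].
After inserting 3: P = [[3], [4]].
After inserting 2: P = [[2], [3], [4]].
After inserting 1: P = [[1], [2], [3], [4]].

So P = [[1], [2], [3], [4]], Q = [[1], [2], [3], [4]].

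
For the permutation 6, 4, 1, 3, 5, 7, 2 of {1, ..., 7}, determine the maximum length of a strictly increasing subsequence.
4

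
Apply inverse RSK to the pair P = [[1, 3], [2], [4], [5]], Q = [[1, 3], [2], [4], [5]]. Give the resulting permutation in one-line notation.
5 2 4 3 1

Reverse the RSK construction: for i from n down to 1, find the cell of Q containing i, remove the entry at that cell from P, and reverse-bump it up through P; the value ejected from row 1 is w(i).

Step i=5: Q has 5 at row 4, column 1; remove 5 from row 4 of P and reverse-bump: 5 enters row 3 and ejects 4; 4 enters row 2 and ejects 2; 2 enters row 1 and ejects 1. So w(5) = 1. P is now [[2, 3], [4], [5]].
Step i=4: Q has 4 at row 3, column 1; remove 5 from row 3 of P and reverse-bump: 5 enters row 2 and ejects 4; 4 enters row 1 and ejects 3. So w(4) = 3. P is now [[2, 4], [5]].
Step i=3: Q has 3 at row 1, column 2; remove that cell from P, ejecting 4. So w(3) = 4. P is now [[2], [5]].
Step i=2: Q has 2 at row 2, column 1; remove 5 from row 2 of P and reverse-bump: 5 enters row 1 and ejects 2. So w(2) = 2. P is now [[5]].
Step i=1: Q has 1 at row 1, column 1; remove that cell from P, ejecting 5. So w(1) = 5. P is now [].

So w = 5 2 4 3 1.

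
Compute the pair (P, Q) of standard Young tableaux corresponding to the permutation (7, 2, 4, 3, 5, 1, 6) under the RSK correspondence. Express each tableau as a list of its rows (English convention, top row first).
P = [[1, 3, 5, 6], [2], [4], [7]], Q = [[1, 3, 5, 7], [2], [4], [6]]

Insert each entry of the permutation into P by Schensted row insertion, recording in Q the position of each new cell.

After inserting 7: P = [[7]].
After inserting 2: P = [[2], [7]].
After inserting 4: P = [[2, 4], [7]].
After inserting 3: P = [[2, 3], [4], [7]].
After inserting 5: P = [[2, 3, 5], [4], [7]].
After inserting 1: P = [[1, 3, 5], [2], [4], [7]].
After inserting 6: P = [[1, 3, 5, 6], [2], [4], [7]].

So P = [[1, 3, 5, 6], [2], [4], [7]], Q = [[1, 3, 5, 7], [2], [4], [6]].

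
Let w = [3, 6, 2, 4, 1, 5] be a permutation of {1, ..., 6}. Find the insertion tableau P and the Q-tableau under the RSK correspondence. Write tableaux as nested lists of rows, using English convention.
P = [[1, 4, 5], [2, 6], [3]], Q = [[1, 2, 6], [3, 4], [5]]

Insert each entry of the permutation into P by Schensted row insertion, recording in Q the position of each new cell.

Insert 3: appended to row 1. P = [[3]], Q = [[1]].
Insert 6: appended to row 1. P = [[3, 6]], Q = [[1, 2]].
Insert 2: 2 bumps 3 from row 1; 3 starts row 2. P = [[2, 6], [3]], Q = [[1, 2], [3]].
Insert 4: 4 bumps 6 from row 1; 6 appends to row 2. P = [[2, 4], [3, 6]], Q = [[1, 2], [3, 4]].
Insert 1: 1 bumps 2 from row 1; 2 bumps 3 from row 2; 3 starts row 3. P = [[1, 4], [2, 6], [3]], Q = [[1, 2], [3, 4], [5]].
Insert 5: appended to row 1. P = [[1, 4, 5], [2, 6], [3]], Q = [[1, 2, 6], [3, 4], [5]].

So P = [[1, 4, 5], [2, 6], [3]], Q = [[1, 2, 6], [3, 4], [5]].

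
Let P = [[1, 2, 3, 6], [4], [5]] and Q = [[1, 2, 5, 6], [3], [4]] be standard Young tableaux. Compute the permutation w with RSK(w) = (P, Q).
Reverse RSK: for i = n, n-1, ..., 1, locate i in Q, remove the corresponding corner cell from P, and reverse-bump its entry up through P; the value ejected from row 1 is w(i).

So w = 1 5 4 2 3 6.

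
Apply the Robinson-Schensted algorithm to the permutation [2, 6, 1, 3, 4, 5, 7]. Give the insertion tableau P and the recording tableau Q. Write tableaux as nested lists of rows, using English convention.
Insert each entry of the permutation into P by Schensted row insertion, recording in Q the position of each new cell.

Insert 2: appended to row 1. P = [[2]].
Insert 6: appended to row 1. P = [[2, 6]].
Insert 1: 1 bumps 2 from row 1; 2 starts row 2. P = [[1, 6], [2]].
Insert 3: 3 bumps 6 from row 1; 6 appends to row 2. P = [[1, 3], [2, 6]].
Insert 4: appended to row 1. P = [[1, 3, 4], [2, 6]].
Insert 5: appended to row 1. P = [[1, 3, 4, 5], [2, 6]].
Insert 7: appended to row 1. P = [[1, 3, 4, 5, 7], [2, 6]].

So P = [[1, 3, 4, 5, 7], [2, 6]], Q = [[1, 2, 5, 6, 7], [3, 4]].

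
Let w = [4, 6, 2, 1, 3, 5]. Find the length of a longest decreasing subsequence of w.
3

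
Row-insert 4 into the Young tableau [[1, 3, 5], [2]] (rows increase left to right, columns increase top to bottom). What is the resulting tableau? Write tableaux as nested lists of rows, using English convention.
[[1, 3, 4], [2, 5]]

In row 1, 4 replaces 5 (the leftmost entry greater than 4); 5 is bumped to row 2. 5 is appended to row 2. The new tableau is [[1, 3, 4], [2, 5]].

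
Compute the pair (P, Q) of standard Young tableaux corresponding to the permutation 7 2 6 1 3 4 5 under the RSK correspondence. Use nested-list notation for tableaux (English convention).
P = [[1, 3, 4, 5], [2, 6], [7]], Q = [[1, 3, 6, 7], [2, 5], [4]]

Insert each entry of the permutation into P by Schensted row insertion, recording in Q the position of each new cell.

After inserting 7: P = [[7]].
After inserting 2: P = [[2], [7]].
After inserting 6: P = [[2, 6], [7]].
After inserting 1: P = [[1, 6], [2], [7]].
After inserting 3: P = [[1, 3], [2, 6], [7]].
After inserting 4: P = [[1, 3, 4], [2, 6], [7]].
After inserting 5: P = [[1, 3, 4, 5], [2, 6], [7]].

So P = [[1, 3, 4, 5], [2, 6], [7]], Q = [[1, 3, 6, 7], [2, 5], [4]].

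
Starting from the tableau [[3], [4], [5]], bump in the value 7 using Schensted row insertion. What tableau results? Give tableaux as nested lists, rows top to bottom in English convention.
7 is larger than every entry of row 1, so it is appended to row 1. The new tableau is [[3, 7], [4], [5]].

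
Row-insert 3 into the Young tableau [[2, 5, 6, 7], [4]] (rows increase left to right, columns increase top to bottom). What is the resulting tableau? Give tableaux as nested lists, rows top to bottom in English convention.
[[2, 3, 6, 7], [4, 5]]

In row 1, 3 replaces 5 (the leftmost entry greater than 3); 5 is bumped to row 2. 5 is appended to row 2. The new tableau is [[2, 3, 6, 7], [4, 5]].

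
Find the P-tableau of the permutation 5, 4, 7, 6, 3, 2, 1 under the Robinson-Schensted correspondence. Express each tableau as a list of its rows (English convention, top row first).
P = [[1, 6], [2, 7], [3], [4], [5]]

Insert 5: appended to row 1. P = [[5]].
Insert 4: 4 bumps 5 from row 1; 5 starts row 2. P = [[4], [5]].
Insert 7: appended to row 1. P = [[4, 7], [5]].
Insert 6: 6 bumps 7 from row 1; 7 appends to row 2. P = [[4, 6], [5, 7]].
Insert 3: 3 bumps 4 from row 1; 4 bumps 5 from row 2; 5 starts row 3. P = [[3, 6], [4, 7], [5]].
Insert 2: 2 bumps 3 from row 1; 3 bumps 4 from row 2; 4 bumps 5 from row 3; 5 starts row 4. P = [[2, 6], [3, 7], [4], [5]].
Insert 1: 1 bumps 2 from row 1; 2 bumps 3 from row 2; 3 bumps 4 from row 3; 4 bumps 5 from row 4; 5 starts row 5. P = [[1, 6], [2, 7], [3], [4], [5]].

So P = [[1, 6], [2, 7], [3], [4], [5]].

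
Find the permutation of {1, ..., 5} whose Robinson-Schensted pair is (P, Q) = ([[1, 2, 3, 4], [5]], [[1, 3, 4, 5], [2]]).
Reverse the RSK construction: for i from n down to 1, find the cell of Q containing i, remove the entry at that cell from P, and reverse-bump it up through P; the value ejected from row 1 is w(i).

Step i=5: Q has 5 at row 1, column 4; remove that cell from P, ejecting 4. So w(5) = 4. P is now [[1, 2, 3], [5]].
Step i=4: Q has 4 at row 1, column 3; remove that cell from P, ejecting 3. So w(4) = 3. P is now [[1, 2], [5]].
Step i=3: Q has 3 at row 1, column 2; remove that cell from P, ejecting 2. So w(3) = 2. P is now [[1], [5]].
Step i=2: Q has 2 at row 2, column 1; remove 5 from row 2 of P and reverse-bump: 5 enters row 1 and ejects 1. So w(2) = 1. P is now [[5]].
Step i=1: Q has 1 at row 1, column 1; remove that cell from P, ejecting 5. So w(1) = 5. P is now [].

So w = 5 1 2 3 4.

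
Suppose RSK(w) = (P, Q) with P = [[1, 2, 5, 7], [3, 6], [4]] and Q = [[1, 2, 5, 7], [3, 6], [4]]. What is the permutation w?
Reverse RSK: for i = n, n-1, ..., 1, locate i in Q, remove the corresponding corner cell from P, and reverse-bump its entry up through P; the value ejected from row 1 is w(i).

So w = 1 4 3 2 6 5 7.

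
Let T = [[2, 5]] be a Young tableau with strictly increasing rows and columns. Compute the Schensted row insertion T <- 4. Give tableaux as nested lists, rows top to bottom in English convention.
In row 1, 4 replaces 5 (the leftmost entry greater than 4); 5 is bumped to row 2. 5 starts a new row 2. The new tableau is [[2, 4], [5]].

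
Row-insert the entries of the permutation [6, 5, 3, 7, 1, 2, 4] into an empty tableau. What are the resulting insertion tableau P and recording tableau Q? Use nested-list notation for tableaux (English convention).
Insert each entry of the permutation into P by Schensted row insertion, recording in Q the position of each new cell.

After inserting 6: P = [[6]].
After inserting 5: P = [[5], [6]].
After inserting 3: P = [[3], [5], [6]].
After inserting 7: P = [[3, 7], [5], [6]].
After inserting 1: P = [[1, 7], [3], [5], [6]].
After inserting 2: P = [[1, 2], [3, 7], [5], [6]].
After inserting 4: P = [[1, 2, 4], [3, 7], [5], [6]].

So P = [[1, 2, 4], [3, 7], [5], [6]], Q = [[1, 4, 7], [2, 6], [3], [5]].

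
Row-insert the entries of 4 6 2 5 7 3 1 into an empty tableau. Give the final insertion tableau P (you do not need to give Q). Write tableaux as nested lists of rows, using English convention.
Insert 4: appended to row 1. P = [[4]].
Insert 6: appended to row 1. P = [[4, 6]].
Insert 2: 2 bumps 4 from row 1; 4 starts row 2. P = [[2, 6], [4]].
Insert 5: 5 bumps 6 from row 1; 6 appends to row 2. P = [[2, 5], [4, 6]].
Insert 7: appended to row 1. P = [[2, 5, 7], [4, 6]].
Insert 3: 3 bumps 5 from row 1; 5 bumps 6 from row 2; 6 starts row 3. P = [[2, 3, 7], [4, 5], [6]].
Insert 1: 1 bumps 2 from row 1; 2 bumps 4 from row 2; 4 bumps 6 from row 3; 6 starts row 4. P = [[1, 3, 7], [2, 5], [4], [6]].

So P = [[1, 3, 7], [2, 5], [4], [6]].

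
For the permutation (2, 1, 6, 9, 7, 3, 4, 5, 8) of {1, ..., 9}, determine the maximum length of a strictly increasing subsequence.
5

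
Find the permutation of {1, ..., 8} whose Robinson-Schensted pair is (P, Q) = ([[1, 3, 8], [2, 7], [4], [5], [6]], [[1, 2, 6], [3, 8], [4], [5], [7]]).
6 7 5 4 2 8 1 3

Reverse the RSK construction: for i from n down to 1, find the cell of Q containing i, remove the entry at that cell from P, and reverse-bump it up through P; the value ejected from row 1 is w(i).

Step i=8: Q has 8 at row 2, column 2; remove 7 from row 2 of P and reverse-bump: 7 enters row 1 and ejects 3. So w(8) = 3. P is now [[1, 7, 8], [2], [4], [5], [6]].
Step i=7: Q has 7 at row 5, column 1; remove 6 from row 5 of P and reverse-bump: 6 enters row 4 and ejects 5; 5 enters row 3 and ejects 4; 4 enters row 2 and ejects 2; 2 enters row 1 and ejects 1. So w(7) = 1. P is now [[2, 7, 8], [4], [5], [6]].
Step i=6: Q has 6 at row 1, column 3; remove that cell from P, ejecting 8. So w(6) = 8. P is now [[2, 7], [4], [5], [6]].
Step i=5: Q has 5 at row 4, column 1; remove 6 from row 4 of P and reverse-bump: 6 enters row 3 and ejects 5; 5 enters row 2 and ejects 4; 4 enters row 1 and ejects 2. So w(5) = 2. P is now [[4, 7], [5], [6]].
Step i=4: Q has 4 at row 3, column 1; remove 6 from row 3 of P and reverse-bump: 6 enters row 2 and ejects 5; 5 enters row 1 and ejects 4. So w(4) = 4. P is now [[5, 7], [6]].
Step i=3: Q has 3 at row 2, column 1; remove 6 from row 2 of P and reverse-bump: 6 enters row 1 and ejects 5. So w(3) = 5. P is now [[6, 7]].
Step i=2: Q has 2 at row 1, column 2; remove that cell from P, ejecting 7. So w(2) = 7. P is now [[6]].
Step i=1: Q has 1 at row 1, column 1; remove that cell from P, ejecting 6. So w(1) = 6. P is now [].

So w = 6 7 5 4 2 8 1 3.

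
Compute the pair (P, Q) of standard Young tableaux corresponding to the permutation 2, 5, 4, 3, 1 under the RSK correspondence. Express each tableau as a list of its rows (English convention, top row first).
P = [[1, 3], [2], [4], [5]], Q = [[1, 2], [3], [4], [5]]

Insert each entry of the permutation into P by Schensted row insertion, recording in Q the position of each new cell.

Insert 2: appended to row 1. P = [[2]], Q = [[1]].
Insert 5: appended to row 1. P = [[2, 5]], Q = [[1, 2]].
Insert 4: 4 bumps 5 from row 1; 5 starts row 2. P = [[2, 4], [5]], Q = [[1, 2], [3]].
Insert 3: 3 bumps 4 from row 1; 4 bumps 5 from row 2; 5 starts row 3. P = [[2, 3], [4], [5]], Q = [[1, 2], [3], [4]].
Insert 1: 1 bumps 2 from row 1; 2 bumps 4 from row 2; 4 bumps 5 from row 3; 5 starts row 4. P = [[1, 3], [2], [4], [5]], Q = [[1, 2], [3], [4], [5]].

So P = [[1, 3], [2], [4], [5]], Q = [[1, 2], [3], [4], [5]].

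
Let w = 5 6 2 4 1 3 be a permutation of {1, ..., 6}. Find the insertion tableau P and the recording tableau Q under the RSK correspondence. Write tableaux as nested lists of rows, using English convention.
P = [[1, 3], [2, 4], [5, 6]], Q = [[1, 2], [3, 4], [5, 6]]

Insert each entry of the permutation into P by Schensted row insertion, recording in Q the position of each new cell.

Insert 5: appended to row 1. P = [[5]].
Insert 6: appended to row 1. P = [[5, 6]].
Insert 2: 2 bumps 5 from row 1; 5 starts row 2. P = [[2, 6], [5]].
Insert 4: 4 bumps 6 from row 1; 6 appends to row 2. P = [[2, 4], [5, 6]].
Insert 1: 1 bumps 2 from row 1; 2 bumps 5 from row 2; 5 starts row 3. P = [[1, 4], [2, 6], [5]].
Insert 3: 3 bumps 4 from row 1; 4 bumps 6 from row 2; 6 appends to row 3. P = [[1, 3], [2, 4], [5, 6]].

So P = [[1, 3], [2, 4], [5, 6]], Q = [[1, 2], [3, 4], [5, 6]].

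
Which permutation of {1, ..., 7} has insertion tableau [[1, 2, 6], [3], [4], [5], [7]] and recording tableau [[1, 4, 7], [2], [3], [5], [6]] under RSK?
7 5 1 4 3 2 6

Reverse the RSK construction: for i from n down to 1, find the cell of Q containing i, remove the entry at that cell from P, and reverse-bump it up through P; the value ejected from row 1 is w(i).

Step i=7: Q has 7 at row 1, column 3; remove that cell from P, ejecting 6. So w(7) = 6. P is now [[1, 2], [3], [4], [5], [7]].
Step i=6: Q has 6 at row 5, column 1; remove 7 from row 5 of P and reverse-bump: 7 enters row 4 and ejects 5; 5 enters row 3 and ejects 4; 4 enters row 2 and ejects 3; 3 enters row 1 and ejects 2. So w(6) = 2. P is now [[1, 3], [4], [5], [7]].
Step i=5: Q has 5 at row 4, column 1; remove 7 from row 4 of P and reverse-bump: 7 enters row 3 and ejects 5; 5 enters row 2 and ejects 4; 4 enters row 1 and ejects 3. So w(5) = 3. P is now [[1, 4], [5], [7]].
Step i=4: Q has 4 at row 1, column 2; remove that cell from P, ejecting 4. So w(4) = 4. P is now [[1], [5], [7]].
Step i=3: Q has 3 at row 3, column 1; remove 7 from row 3 of P and reverse-bump: 7 enters row 2 and ejects 5; 5 enters row 1 and ejects 1. So w(3) = 1. P is now [[5], [7]].
Step i=2: Q has 2 at row 2, column 1; remove 7 from row 2 of P and reverse-bump: 7 enters row 1 and ejects 5. So w(2) = 5. P is now [[7]].
Step i=1: Q has 1 at row 1, column 1; remove that cell from P, ejecting 7. So w(1) = 7. P is now [].

So w = 7 5 1 4 3 2 6.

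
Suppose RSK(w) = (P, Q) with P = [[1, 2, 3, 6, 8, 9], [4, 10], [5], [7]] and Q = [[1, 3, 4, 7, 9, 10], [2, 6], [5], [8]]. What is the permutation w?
Reverse the RSK construction: for i from n down to 1, find the cell of Q containing i, remove the entry at that cell from P, and reverse-bump it up through P; the value ejected from row 1 is w(i).

Step i=10: Q has 10 at row 1, column 6; remove that cell from P, ejecting 9. So w(10) = 9. P is now [[1, 2, 3, 6, 8], [4, 10], [5], [7]].
Step i=9: Q has 9 at row 1, column 5; remove that cell from P, ejecting 8. So w(9) = 8. P is now [[1, 2, 3, 6], [4, 10], [5], [7]].
Step i=8: Q has 8 at row 4, column 1; remove 7 from row 4 of P and reverse-bump: 7 enters row 3 and ejects 5; 5 enters row 2 and ejects 4; 4 enters row 1 and ejects 3. So w(8) = 3. P is now [[1, 2, 4, 6], [5, 10], [7]].
Step i=7: Q has 7 at row 1, column 4; remove that cell from P, ejecting 6. So w(7) = 6. P is now [[1, 2, 4], [5, 10], [7]].
Step i=6: Q has 6 at row 2, column 2; remove 10 from row 2 of P and reverse-bump: 10 enters row 1 and ejects 4. So w(6) = 4. P is now [[1, 2, 10], [5], [7]].
Step i=5: Q has 5 at row 3, column 1; remove 7 from row 3 of P and reverse-bump: 7 enters row 2 and ejects 5; 5 enters row 1 and ejects 2. So w(5) = 2. P is now [[1, 5, 10], [7]].
Step i=4: Q has 4 at row 1, column 3; remove that cell from P, ejecting 10. So w(4) = 10. P is now [[1, 5], [7]].
Step i=3: Q has 3 at row 1, column 2; remove that cell from P, ejecting 5. So w(3) = 5. P is now [[1], [7]].
Step i=2: Q has 2 at row 2, column 1; remove 7 from row 2 of P and reverse-bump: 7 enters row 1 and ejects 1. So w(2) = 1. P is now [[7]].
Step i=1: Q has 1 at row 1, column 1; remove that cell from P, ejecting 7. So w(1) = 7. P is now [].

So w = 7 1 5 10 2 4 6 3 8 9.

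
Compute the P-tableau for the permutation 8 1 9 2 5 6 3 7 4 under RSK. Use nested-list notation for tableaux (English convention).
Insert 8: appended to row 1. P = [[8]].
Insert 1: 1 bumps 8 from row 1; 8 starts row 2. P = [[1], [8]].
Insert 9: appended to row 1. P = [[1, 9], [8]].
Insert 2: 2 bumps 9 from row 1; 9 appends to row 2. P = [[1, 2], [8, 9]].
Insert 5: appended to row 1. P = [[1, 2, 5], [8, 9]].
Insert 6: appended to row 1. P = [[1, 2, 5, 6], [8, 9]].
Insert 3: 3 bumps 5 from row 1; 5 bumps 8 from row 2; 8 starts row 3. P = [[1, 2, 3, 6], [5, 9], [8]].
Insert 7: appended to row 1. P = [[1, 2, 3, 6, 7], [5, 9], [8]].
Insert 4: 4 bumps 6 from row 1; 6 bumps 9 from row 2; 9 appends to row 3. P = [[1, 2, 3, 4, 7], [5, 6], [8, 9]].

So P = [[1, 2, 3, 4, 7], [5, 6], [8, 9]].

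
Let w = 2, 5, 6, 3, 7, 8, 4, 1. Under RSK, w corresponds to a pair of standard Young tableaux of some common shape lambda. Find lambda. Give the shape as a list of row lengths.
[5, 2, 1]

Row-insert each entry into an empty tableau.

After inserting 2: P = [[2]].
After inserting 5: P = [[2, 5]].
After inserting 6: P = [[2, 5, 6]].
After inserting 3: P = [[2, 3, 6], [5]].
After inserting 7: P = [[2, 3, 6, 7], [5]].
After inserting 8: P = [[2, 3, 6, 7, 8], [5]].
After inserting 4: P = [[2, 3, 4, 7, 8], [5, 6]].
After inserting 1: P = [[1, 3, 4, 7, 8], [2, 6], [5]].

The final insertion tableau P = [[1, 3, 4, 7, 8], [2, 6], [5]] has shape [5, 2, 1].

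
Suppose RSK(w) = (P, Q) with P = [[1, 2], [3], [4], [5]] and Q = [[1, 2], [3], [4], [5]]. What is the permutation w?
1 5 4 3 2

Reverse the RSK construction: for i from n down to 1, find the cell of Q containing i, remove the entry at that cell from P, and reverse-bump it up through P; the value ejected from row 1 is w(i).

Step i=5: Q has 5 at row 4, column 1; remove 5 from row 4 of P and reverse-bump: 5 enters row 3 and ejects 4; 4 enters row 2 and ejects 3; 3 enters row 1 and ejects 2. So w(5) = 2. P is now [[1, 3], [4], [5]].
Step i=4: Q has 4 at row 3, column 1; remove 5 from row 3 of P and reverse-bump: 5 enters row 2 and ejects 4; 4 enters row 1 and ejects 3. So w(4) = 3. P is now [[1, 4], [5]].
Step i=3: Q has 3 at row 2, column 1; remove 5 from row 2 of P and reverse-bump: 5 enters row 1 and ejects 4. So w(3) = 4. P is now [[1, 5]].
Step i=2: Q has 2 at row 1, column 2; remove that cell from P, ejecting 5. So w(2) = 5. P is now [[1]].
Step i=1: Q has 1 at row 1, column 1; remove that cell from P, ejecting 1. So w(1) = 1. P is now [].

So w = 1 5 4 3 2.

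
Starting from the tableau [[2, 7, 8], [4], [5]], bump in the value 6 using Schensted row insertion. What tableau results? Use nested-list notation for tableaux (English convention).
In row 1, 6 replaces 7 (the leftmost entry greater than 6); 7 is bumped to row 2. 7 is appended to row 2. The new tableau is [[2, 6, 8], [4, 7], [5]].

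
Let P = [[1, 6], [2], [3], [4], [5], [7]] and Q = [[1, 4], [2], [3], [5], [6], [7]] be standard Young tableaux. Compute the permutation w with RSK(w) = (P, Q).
7 5 4 6 3 2 1

Reverse RSK: for i = n, n-1, ..., 1, locate i in Q, remove the corresponding corner cell from P, and reverse-bump its entry up through P; the value ejected from row 1 is w(i).

So w = 7 5 4 6 3 2 1.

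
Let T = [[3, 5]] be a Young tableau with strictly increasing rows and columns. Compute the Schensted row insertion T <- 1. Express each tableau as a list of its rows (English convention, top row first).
In row 1, 1 replaces 3 (the leftmost entry greater than 1); 3 is bumped to row 2. 3 starts a new row 2. The new tableau is [[1, 5], [3]].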